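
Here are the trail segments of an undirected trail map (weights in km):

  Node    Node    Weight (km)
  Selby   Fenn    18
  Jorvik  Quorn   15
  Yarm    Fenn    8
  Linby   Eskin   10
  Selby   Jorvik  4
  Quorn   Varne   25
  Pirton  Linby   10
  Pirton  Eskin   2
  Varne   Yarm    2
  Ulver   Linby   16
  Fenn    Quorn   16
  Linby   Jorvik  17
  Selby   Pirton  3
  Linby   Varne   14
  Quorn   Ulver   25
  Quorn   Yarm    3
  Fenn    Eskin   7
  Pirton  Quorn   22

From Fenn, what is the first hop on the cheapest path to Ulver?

Eskin

Enumerating some paths:
Fenn - Eskin - Pirton - Linby - Ulver: 7+2+10+16 = 35
Fenn - Eskin - Linby - Ulver: 7+10+16 = 33
The minimum is 33 km via Fenn - Eskin - Linby - Ulver.
So from Fenn the first move is to Eskin.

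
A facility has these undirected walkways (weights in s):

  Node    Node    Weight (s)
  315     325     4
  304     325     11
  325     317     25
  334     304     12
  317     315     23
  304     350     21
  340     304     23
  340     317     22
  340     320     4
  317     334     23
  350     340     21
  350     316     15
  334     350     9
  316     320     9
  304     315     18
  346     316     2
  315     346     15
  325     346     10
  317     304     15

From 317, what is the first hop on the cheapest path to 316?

Enumerating some paths:
317 - 304 - 325 - 346 - 316: 15+11+10+2 = 38
317 - 325 - 346 - 316: 25+10+2 = 37
317 - 340 - 320 - 316: 22+4+9 = 35
317 - 315 - 325 - 346 - 316: 23+4+10+2 = 39
The minimum is 35 s via 317 - 340 - 320 - 316.
So from 317 the first move is to 340.

340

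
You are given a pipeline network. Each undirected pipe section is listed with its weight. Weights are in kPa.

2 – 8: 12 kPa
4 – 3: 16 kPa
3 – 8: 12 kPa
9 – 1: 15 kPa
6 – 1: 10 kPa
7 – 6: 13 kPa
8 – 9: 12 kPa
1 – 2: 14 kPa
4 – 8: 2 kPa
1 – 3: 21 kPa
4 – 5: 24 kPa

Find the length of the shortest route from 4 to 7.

51 kPa

Candidate routes:
4 - 8 - 2 - 1 - 6 - 7: 2+12+14+10+13 = 51
4 - 8 - 9 - 1 - 6 - 7: 2+12+15+10+13 = 52
4 - 3 - 1 - 6 - 7: 16+21+10+13 = 60
4 - 8 - 3 - 1 - 6 - 7: 2+12+21+10+13 = 58
Cheapest is 4 - 8 - 2 - 1 - 6 - 7 at 51 kPa.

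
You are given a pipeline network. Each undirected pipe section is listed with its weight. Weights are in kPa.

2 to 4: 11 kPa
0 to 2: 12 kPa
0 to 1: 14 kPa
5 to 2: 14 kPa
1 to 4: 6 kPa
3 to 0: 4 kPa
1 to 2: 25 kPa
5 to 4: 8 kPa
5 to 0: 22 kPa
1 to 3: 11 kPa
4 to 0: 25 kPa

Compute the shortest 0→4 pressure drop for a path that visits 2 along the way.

23 kPa

Best 0 to 2: 0–2 costing 12
Best 2 to 4: 2–4 costing 11
Total via 2: 12 + 11 = 23 kPa.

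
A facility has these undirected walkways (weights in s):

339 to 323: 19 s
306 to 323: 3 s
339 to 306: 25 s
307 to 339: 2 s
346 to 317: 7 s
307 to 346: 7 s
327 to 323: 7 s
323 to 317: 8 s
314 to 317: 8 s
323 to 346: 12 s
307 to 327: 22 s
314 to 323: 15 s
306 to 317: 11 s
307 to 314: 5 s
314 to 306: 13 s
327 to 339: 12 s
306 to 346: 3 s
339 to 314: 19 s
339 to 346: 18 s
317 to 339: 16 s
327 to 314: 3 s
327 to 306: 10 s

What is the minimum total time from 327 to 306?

10 s

Shortest distances from 327:
327: 0
314: 3  (via 327)
323: 7  (via 327)
307: 8  (via 314)
306: 10  (via 327)
Shortest route: 327 → 306 = 10 s.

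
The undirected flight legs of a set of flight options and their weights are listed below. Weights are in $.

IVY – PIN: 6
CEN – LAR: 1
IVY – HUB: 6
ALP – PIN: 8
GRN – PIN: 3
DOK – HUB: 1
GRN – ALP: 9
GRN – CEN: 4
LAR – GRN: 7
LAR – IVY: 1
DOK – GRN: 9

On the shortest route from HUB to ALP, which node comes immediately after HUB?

Enumerating some paths:
HUB → DOK → GRN → PIN → ALP: 1+9+3+8 = 21
HUB → IVY → PIN → ALP: 6+6+8 = 20
HUB → DOK → GRN → ALP: 1+9+9 = 19
Cheapest is HUB → DOK → GRN → ALP at $19.
So from HUB the first move is to DOK.

DOK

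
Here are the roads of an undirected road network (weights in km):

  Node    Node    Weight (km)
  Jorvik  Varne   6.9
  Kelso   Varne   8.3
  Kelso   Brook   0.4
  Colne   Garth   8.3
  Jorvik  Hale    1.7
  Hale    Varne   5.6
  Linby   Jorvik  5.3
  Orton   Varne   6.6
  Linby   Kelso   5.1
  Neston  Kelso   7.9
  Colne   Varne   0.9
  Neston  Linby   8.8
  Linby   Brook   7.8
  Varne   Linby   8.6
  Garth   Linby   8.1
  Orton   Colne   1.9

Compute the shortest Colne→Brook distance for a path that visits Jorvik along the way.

Best Colne to Jorvik: Colne–Varne–Jorvik costing 7.8
Shortest Jorvik→Brook: Jorvik–Linby–Kelso–Brook = 10.8
Total via Jorvik: 7.8 + 10.8 = 18.6 km.

18.6 km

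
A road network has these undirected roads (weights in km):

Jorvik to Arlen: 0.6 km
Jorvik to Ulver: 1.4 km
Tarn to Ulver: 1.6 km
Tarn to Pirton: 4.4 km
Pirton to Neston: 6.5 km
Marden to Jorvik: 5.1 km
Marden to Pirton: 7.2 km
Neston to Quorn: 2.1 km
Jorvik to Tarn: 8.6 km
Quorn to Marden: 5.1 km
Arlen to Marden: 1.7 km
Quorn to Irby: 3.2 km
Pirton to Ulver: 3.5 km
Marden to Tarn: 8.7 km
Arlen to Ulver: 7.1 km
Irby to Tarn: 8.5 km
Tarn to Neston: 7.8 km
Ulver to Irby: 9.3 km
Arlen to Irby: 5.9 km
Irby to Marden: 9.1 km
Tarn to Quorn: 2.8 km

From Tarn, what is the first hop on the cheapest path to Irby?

Candidate routes:
Tarn → Irby: 8.5 = 8.5
Tarn → Quorn → Irby: 2.8+3.2 = 6
Cheapest is Tarn → Quorn → Irby at 6 km.
So from Tarn the first move is to Quorn.

Quorn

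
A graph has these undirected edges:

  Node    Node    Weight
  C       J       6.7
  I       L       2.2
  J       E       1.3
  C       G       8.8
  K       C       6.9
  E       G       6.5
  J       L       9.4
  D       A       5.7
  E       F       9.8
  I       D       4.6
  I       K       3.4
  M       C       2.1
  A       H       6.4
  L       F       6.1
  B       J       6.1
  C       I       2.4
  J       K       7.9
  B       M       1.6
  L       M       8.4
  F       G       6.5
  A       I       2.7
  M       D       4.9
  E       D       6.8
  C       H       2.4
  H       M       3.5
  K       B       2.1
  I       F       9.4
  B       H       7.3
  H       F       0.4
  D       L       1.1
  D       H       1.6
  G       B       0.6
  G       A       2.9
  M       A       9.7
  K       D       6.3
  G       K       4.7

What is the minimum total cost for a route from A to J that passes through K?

13.5

Best A to K: A–G–B–K costing 5.6
Best K to J: K–J costing 7.9
Total via K: 5.6 + 7.9 = 13.5.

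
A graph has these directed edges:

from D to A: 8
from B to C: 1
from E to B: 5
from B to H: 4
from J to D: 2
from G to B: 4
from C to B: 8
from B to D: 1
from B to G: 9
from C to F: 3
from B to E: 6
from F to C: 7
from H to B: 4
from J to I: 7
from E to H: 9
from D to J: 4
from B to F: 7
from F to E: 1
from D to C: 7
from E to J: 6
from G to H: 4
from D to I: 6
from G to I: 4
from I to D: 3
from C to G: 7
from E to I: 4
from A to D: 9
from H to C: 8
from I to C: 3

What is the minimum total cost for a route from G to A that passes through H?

17

Shortest G→H: G → H = 4
Shortest H→A: H → B → D → A = 13
Total via H: 4 + 13 = 17.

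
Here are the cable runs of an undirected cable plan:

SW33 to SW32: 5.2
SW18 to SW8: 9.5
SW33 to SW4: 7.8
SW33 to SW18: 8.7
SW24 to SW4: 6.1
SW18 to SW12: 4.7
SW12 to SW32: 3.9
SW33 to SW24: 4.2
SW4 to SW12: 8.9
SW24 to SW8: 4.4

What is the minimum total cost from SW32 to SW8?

Settle nodes by increasing distance from SW32:
SW32: 0
SW12: 3.9  (via SW32)
SW33: 5.2  (via SW32)
SW18: 8.6  (via SW12)
SW24: 9.4  (via SW33)
SW4: 12.8  (via SW12)
SW8: 13.8  (via SW24)
Shortest route: SW32 → SW33 → SW24 → SW8 = 13.8.

13.8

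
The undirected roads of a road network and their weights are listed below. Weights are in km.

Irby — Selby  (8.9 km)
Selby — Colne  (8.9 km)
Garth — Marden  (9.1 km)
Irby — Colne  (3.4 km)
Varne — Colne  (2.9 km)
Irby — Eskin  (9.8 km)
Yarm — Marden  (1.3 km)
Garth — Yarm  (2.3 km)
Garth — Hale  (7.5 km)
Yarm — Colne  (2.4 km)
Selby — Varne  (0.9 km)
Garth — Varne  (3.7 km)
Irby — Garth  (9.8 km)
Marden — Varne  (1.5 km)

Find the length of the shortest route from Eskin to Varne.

16.1 km

Compare a few routes:
Eskin–Irby–Colne–Yarm–Garth–Varne: 9.8+3.4+2.4+2.3+3.7 = 21.6
Eskin–Irby–Colne–Yarm–Marden–Varne: 9.8+3.4+2.4+1.3+1.5 = 18.4
Eskin–Irby–Colne–Varne: 9.8+3.4+2.9 = 16.1
Eskin–Irby–Selby–Varne: 9.8+8.9+0.9 = 19.6
Cheapest is Eskin–Irby–Colne–Varne at 16.1 km.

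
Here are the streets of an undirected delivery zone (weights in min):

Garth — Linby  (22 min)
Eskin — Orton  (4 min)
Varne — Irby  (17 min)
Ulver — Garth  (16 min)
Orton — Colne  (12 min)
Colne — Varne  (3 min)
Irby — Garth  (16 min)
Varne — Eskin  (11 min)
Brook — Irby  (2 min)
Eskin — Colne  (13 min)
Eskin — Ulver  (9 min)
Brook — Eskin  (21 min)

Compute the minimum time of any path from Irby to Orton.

27 min

Candidate routes:
Irby–Brook–Eskin–Orton: 2+21+4 = 27
Irby–Varne–Eskin–Orton: 17+11+4 = 32
Irby–Varne–Colne–Orton: 17+3+12 = 32
Cheapest is Irby–Brook–Eskin–Orton at 27 min.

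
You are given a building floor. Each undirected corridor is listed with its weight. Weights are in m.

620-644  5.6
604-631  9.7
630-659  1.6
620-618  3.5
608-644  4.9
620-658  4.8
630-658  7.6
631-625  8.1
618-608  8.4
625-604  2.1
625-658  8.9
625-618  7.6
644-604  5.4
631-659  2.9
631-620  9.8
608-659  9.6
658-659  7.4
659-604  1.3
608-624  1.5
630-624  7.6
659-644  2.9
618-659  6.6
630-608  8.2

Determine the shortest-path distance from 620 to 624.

12 m

Compare a few routes:
620 - 644 - 608 - 624: 5.6+4.9+1.5 = 12
620 - 618 - 608 - 624: 3.5+8.4+1.5 = 13.4
The minimum is 12 m via 620 - 644 - 608 - 624.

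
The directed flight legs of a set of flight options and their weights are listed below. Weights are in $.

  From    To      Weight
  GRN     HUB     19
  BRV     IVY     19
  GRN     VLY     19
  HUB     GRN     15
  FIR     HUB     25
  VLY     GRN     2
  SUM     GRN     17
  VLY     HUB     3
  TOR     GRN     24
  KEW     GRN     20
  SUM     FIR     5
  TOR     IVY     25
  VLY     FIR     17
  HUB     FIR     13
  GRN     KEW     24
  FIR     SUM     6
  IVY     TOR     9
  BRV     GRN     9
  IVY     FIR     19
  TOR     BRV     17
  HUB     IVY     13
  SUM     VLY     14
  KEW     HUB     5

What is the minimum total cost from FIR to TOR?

$45

Compare a few routes:
FIR–SUM–VLY–HUB–IVY–TOR: 6+14+3+13+9 = 45
FIR–HUB–IVY–TOR: 25+13+9 = 47
FIR–SUM–VLY–GRN–HUB–IVY–TOR: 6+14+2+19+13+9 = 63
The minimum is $45 via FIR–SUM–VLY–HUB–IVY–TOR.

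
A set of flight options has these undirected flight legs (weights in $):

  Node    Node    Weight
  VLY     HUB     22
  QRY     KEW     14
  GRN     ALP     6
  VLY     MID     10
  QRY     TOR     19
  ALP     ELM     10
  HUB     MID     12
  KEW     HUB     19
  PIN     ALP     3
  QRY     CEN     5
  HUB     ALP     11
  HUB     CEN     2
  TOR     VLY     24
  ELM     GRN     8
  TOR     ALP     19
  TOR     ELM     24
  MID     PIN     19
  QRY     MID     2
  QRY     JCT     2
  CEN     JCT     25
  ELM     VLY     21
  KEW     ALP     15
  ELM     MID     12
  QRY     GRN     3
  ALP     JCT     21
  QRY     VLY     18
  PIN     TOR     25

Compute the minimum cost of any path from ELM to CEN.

$16

Enumerating some paths:
ELM → MID → QRY → CEN: 12+2+5 = 19
ELM → GRN → QRY → CEN: 8+3+5 = 16
Cheapest is ELM → GRN → QRY → CEN at $16.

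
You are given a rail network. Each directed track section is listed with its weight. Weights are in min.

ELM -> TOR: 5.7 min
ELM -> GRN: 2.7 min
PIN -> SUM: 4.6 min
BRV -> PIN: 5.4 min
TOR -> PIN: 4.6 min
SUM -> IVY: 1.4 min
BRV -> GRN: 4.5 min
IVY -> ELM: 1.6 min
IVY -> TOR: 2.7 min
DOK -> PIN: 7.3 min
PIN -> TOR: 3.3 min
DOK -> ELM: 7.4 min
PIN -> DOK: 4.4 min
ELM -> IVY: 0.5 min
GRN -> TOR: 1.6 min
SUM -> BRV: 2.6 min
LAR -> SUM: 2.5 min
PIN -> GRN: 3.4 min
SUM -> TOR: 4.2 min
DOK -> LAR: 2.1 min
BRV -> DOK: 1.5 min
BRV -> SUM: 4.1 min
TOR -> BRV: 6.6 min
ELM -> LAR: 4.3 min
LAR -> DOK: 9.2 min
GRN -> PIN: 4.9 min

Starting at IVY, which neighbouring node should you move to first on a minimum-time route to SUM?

ELM

Candidate routes:
IVY - TOR - BRV - SUM: 2.7+6.6+4.1 = 13.4
IVY - TOR - PIN - SUM: 2.7+4.6+4.6 = 11.9
IVY - ELM - LAR - SUM: 1.6+4.3+2.5 = 8.4
Cheapest is IVY - ELM - LAR - SUM at 8.4 min.
So from IVY the first move is to ELM.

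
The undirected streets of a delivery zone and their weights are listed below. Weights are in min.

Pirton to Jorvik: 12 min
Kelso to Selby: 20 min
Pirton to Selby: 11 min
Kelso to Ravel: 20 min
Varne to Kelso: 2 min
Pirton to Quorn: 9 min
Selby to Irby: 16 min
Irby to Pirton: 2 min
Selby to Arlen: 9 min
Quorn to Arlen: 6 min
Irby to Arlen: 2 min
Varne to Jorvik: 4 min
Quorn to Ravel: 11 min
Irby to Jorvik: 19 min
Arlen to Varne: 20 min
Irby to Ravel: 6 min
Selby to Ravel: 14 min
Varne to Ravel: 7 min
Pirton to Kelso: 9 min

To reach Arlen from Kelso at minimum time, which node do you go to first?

Pirton

Enumerating some paths:
Kelso–Varne–Ravel–Irby–Arlen: 2+7+6+2 = 17
Kelso–Varne–Jorvik–Pirton–Irby–Arlen: 2+4+12+2+2 = 22
Kelso–Pirton–Irby–Arlen: 9+2+2 = 13
Kelso–Varne–Arlen: 2+20 = 22
Cheapest is Kelso–Pirton–Irby–Arlen at 13 min.
So from Kelso the first move is to Pirton.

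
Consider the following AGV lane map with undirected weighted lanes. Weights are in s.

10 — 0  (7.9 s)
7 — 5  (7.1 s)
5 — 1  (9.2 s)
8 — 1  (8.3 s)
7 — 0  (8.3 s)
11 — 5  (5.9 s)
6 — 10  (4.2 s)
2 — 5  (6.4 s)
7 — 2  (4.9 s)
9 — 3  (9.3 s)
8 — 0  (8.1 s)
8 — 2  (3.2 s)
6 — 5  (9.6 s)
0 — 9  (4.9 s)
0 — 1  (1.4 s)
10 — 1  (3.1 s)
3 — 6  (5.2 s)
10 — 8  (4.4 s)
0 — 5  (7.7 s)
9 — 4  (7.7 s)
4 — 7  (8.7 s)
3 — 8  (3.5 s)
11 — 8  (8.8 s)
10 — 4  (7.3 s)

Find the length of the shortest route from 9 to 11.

Candidate routes:
9–0–1–5–11: 4.9+1.4+9.2+5.9 = 21.4
9–0–5–11: 4.9+7.7+5.9 = 18.5
The minimum is 18.5 s via 9–0–5–11.

18.5 s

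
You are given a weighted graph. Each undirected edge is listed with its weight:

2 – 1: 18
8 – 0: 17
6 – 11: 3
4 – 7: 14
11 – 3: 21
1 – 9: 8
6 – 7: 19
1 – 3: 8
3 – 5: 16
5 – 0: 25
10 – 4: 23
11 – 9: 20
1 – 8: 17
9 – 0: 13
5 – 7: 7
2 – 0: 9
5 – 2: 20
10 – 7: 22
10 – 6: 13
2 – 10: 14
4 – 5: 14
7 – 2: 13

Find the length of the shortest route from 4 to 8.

Compare a few routes:
4 - 5 - 0 - 8: 14+25+17 = 56
4 - 7 - 2 - 0 - 8: 14+13+9+17 = 53
4 - 5 - 3 - 1 - 8: 14+16+8+17 = 55
The minimum is 53 via 4 - 7 - 2 - 0 - 8.

53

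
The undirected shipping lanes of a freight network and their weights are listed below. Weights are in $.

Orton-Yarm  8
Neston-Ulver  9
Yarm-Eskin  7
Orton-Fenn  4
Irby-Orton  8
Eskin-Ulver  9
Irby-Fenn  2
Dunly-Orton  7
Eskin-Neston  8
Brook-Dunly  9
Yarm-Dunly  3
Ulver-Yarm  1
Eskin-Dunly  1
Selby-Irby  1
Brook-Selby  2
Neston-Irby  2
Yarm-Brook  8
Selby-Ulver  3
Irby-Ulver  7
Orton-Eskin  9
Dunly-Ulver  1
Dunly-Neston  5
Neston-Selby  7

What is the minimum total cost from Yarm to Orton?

Candidate routes:
Yarm - Dunly - Orton: 3+7 = 10
Yarm - Ulver - Dunly - Orton: 1+1+7 = 9
Yarm - Orton: 8 = 8
Yarm - Ulver - Selby - Irby - Fenn - Orton: 1+3+1+2+4 = 11
The minimum is $8 via Yarm - Orton.

$8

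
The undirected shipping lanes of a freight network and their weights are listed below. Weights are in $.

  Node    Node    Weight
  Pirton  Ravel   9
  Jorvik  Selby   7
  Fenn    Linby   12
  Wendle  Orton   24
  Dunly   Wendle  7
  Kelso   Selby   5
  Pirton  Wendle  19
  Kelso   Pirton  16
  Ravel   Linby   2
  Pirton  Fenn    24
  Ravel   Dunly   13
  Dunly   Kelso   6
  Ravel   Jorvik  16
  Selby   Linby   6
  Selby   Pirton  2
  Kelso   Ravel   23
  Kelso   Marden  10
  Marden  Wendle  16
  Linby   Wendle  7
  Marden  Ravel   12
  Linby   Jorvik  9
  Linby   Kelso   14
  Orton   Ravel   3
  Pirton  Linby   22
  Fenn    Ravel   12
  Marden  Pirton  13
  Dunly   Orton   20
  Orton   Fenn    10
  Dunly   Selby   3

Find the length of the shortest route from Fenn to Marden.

Enumerating some paths:
Fenn → Ravel → Marden: 12+12 = 24
Fenn → Orton → Ravel → Marden: 10+3+12 = 25
The minimum is $24 via Fenn → Ravel → Marden.

$24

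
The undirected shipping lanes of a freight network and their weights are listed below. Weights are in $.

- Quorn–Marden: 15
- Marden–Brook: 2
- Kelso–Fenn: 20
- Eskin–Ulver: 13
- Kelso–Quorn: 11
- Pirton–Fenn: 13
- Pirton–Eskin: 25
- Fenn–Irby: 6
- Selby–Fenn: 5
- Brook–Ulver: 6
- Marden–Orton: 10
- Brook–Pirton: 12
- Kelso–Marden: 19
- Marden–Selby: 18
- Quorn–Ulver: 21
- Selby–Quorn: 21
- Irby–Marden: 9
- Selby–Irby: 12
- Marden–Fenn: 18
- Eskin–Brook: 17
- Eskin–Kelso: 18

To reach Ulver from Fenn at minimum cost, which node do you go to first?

Candidate routes:
Fenn → Pirton → Brook → Ulver: 13+12+6 = 31
Fenn → Irby → Marden → Brook → Ulver: 6+9+2+6 = 23
Fenn → Marden → Brook → Ulver: 18+2+6 = 26
The minimum is $23 via Fenn → Irby → Marden → Brook → Ulver.
So from Fenn the first move is to Irby.

Irby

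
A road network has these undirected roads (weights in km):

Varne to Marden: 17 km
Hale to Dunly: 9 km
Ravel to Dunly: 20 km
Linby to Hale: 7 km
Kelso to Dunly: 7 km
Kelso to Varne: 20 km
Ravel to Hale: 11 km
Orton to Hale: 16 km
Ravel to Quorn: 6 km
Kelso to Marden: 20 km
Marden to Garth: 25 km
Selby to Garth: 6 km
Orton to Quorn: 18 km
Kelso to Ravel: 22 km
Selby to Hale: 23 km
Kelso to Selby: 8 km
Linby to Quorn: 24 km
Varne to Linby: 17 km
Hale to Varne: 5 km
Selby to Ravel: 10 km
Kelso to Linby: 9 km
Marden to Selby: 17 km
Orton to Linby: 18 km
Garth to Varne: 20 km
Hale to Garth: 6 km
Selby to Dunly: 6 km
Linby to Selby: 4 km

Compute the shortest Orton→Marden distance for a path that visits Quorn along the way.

Shortest Orton→Quorn: Orton → Quorn = 18
Best Quorn to Marden: Quorn → Ravel → Selby → Marden costing 33
Total via Quorn: 18 + 33 = 51 km.

51 km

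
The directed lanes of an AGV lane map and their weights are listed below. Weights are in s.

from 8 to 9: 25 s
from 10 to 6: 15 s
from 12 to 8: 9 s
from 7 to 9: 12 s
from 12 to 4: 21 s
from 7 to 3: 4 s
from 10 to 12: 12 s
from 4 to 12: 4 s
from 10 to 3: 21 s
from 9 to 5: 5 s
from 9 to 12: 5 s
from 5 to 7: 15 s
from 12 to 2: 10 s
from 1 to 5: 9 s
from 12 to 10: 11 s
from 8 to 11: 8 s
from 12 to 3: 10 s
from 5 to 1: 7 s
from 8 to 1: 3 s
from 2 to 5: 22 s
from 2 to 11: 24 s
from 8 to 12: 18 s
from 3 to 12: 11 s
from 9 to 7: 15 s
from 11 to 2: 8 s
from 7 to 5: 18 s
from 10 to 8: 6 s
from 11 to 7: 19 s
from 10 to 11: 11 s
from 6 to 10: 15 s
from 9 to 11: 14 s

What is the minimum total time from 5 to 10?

41 s

Settle nodes by increasing distance from 5:
5: 0
1: 7  (via 5)
7: 15  (via 5)
3: 19  (via 7)
9: 27  (via 7)
12: 30  (via 3)
8: 39  (via 12)
2: 40  (via 12)
10: 41  (via 12)
Shortest route: 5–7–3–12–10 = 41 s.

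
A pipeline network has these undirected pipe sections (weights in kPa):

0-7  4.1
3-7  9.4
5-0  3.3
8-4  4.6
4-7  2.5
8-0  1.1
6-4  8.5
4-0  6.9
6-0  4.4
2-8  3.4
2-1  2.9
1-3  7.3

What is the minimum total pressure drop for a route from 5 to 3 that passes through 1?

18 kPa

Best 5 to 1: 5–0–8–2–1 costing 10.7
Best 1 to 3: 1–3 costing 7.3
Total via 1: 10.7 + 7.3 = 18 kPa.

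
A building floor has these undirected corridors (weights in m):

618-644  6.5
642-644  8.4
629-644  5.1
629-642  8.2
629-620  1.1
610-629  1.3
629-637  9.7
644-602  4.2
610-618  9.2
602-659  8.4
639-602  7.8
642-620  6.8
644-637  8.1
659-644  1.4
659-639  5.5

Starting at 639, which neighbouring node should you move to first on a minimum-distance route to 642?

Enumerating some paths:
639 → 659 → 644 → 629 → 620 → 642: 5.5+1.4+5.1+1.1+6.8 = 19.9
639 → 659 → 644 → 642: 5.5+1.4+8.4 = 15.3
639 → 659 → 644 → 629 → 642: 5.5+1.4+5.1+8.2 = 20.2
639 → 602 → 644 → 642: 7.8+4.2+8.4 = 20.4
Cheapest is 639 → 659 → 644 → 642 at 15.3 m.
So from 639 the first move is to 659.

659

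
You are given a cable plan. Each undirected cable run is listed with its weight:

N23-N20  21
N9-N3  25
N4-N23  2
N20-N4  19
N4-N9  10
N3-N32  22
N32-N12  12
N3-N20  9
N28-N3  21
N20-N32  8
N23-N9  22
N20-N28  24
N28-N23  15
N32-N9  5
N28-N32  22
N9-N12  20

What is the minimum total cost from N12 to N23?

29

Candidate routes:
N12–N32–N9–N23: 12+5+22 = 39
N12–N9–N4–N23: 20+10+2 = 32
N12–N32–N9–N4–N23: 12+5+10+2 = 29
N12–N32–N20–N23: 12+8+21 = 41
The minimum is 29 via N12–N32–N9–N4–N23.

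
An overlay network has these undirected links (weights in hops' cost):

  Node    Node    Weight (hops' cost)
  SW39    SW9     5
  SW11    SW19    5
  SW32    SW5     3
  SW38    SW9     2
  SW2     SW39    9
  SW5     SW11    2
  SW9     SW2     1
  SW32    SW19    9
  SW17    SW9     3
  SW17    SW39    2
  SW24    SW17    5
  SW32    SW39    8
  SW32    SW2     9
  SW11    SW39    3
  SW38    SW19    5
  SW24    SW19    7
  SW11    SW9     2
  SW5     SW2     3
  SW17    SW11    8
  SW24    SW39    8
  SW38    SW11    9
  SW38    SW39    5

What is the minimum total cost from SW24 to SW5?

Settle nodes by increasing distance from SW24:
SW24: 0
SW17: 5  (via SW24)
SW19: 7  (via SW24)
SW39: 7  (via SW17)
SW9: 8  (via SW17)
SW2: 9  (via SW9)
SW11: 10  (via SW39)
SW38: 10  (via SW9)
SW5: 12  (via SW2)
Shortest route: SW24–SW17–SW9–SW2–SW5 = 12 hops' cost.

12 hops' cost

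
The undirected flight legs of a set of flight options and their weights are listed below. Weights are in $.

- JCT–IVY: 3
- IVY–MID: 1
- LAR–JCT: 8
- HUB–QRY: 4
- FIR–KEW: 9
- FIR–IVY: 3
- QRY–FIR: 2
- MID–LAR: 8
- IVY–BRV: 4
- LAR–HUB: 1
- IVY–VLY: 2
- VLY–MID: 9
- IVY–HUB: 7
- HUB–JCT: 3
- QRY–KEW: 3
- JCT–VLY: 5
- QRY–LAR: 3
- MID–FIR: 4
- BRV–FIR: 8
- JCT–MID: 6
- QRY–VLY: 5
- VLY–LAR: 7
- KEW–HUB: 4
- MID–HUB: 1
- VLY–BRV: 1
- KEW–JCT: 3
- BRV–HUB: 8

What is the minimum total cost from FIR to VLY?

Shortest distances from FIR:
FIR: 0
QRY: 2  (via FIR)
IVY: 3  (via FIR)
MID: 4  (via FIR)
HUB: 5  (via MID)
KEW: 5  (via QRY)
LAR: 5  (via QRY)
VLY: 5  (via IVY)
Shortest route: FIR → IVY → VLY = $5.

$5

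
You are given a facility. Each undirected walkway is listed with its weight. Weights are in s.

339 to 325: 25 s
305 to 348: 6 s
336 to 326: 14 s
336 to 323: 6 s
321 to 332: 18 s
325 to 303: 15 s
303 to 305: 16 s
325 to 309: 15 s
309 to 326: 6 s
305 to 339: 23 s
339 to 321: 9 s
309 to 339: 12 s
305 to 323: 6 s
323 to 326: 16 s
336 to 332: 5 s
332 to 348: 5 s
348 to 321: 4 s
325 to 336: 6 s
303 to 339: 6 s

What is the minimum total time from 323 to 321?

16 s

Settle nodes by increasing distance from 323:
323: 0
305: 6  (via 323)
336: 6  (via 323)
332: 11  (via 336)
348: 12  (via 305)
325: 12  (via 336)
321: 16  (via 348)
Shortest route: 323 → 305 → 348 → 321 = 16 s.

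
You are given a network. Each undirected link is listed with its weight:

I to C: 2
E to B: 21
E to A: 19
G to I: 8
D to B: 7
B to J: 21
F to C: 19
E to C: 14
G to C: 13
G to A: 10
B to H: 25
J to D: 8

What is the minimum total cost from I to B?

Compare a few routes:
I - G - A - E - B: 8+10+19+21 = 58
I - G - C - E - B: 8+13+14+21 = 56
I - C - G - A - E - B: 2+13+10+19+21 = 65
I - C - E - B: 2+14+21 = 37
Cheapest is I - C - E - B at 37.

37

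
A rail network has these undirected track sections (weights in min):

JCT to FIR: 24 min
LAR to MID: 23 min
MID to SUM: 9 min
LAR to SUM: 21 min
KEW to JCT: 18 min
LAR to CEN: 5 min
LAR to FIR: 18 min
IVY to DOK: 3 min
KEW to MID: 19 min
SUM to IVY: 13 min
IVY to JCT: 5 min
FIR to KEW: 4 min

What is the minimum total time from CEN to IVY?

39 min

Running Dijkstra from CEN:
CEN: 0
LAR: 5  (via CEN)
FIR: 23  (via LAR)
SUM: 26  (via LAR)
KEW: 27  (via FIR)
MID: 28  (via LAR)
IVY: 39  (via SUM)
Shortest route: CEN → LAR → SUM → IVY = 39 min.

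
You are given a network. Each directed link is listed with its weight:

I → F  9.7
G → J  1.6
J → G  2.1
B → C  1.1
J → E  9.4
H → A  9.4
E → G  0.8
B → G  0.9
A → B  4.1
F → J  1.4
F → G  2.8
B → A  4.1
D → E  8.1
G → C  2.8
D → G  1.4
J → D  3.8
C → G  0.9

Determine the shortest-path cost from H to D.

Candidate routes:
H–A–B–G–J–D: 9.4+4.1+0.9+1.6+3.8 = 19.8
H–A–B–C–G–J–D: 9.4+4.1+1.1+0.9+1.6+3.8 = 20.9
The minimum is 19.8 via H–A–B–G–J–D.

19.8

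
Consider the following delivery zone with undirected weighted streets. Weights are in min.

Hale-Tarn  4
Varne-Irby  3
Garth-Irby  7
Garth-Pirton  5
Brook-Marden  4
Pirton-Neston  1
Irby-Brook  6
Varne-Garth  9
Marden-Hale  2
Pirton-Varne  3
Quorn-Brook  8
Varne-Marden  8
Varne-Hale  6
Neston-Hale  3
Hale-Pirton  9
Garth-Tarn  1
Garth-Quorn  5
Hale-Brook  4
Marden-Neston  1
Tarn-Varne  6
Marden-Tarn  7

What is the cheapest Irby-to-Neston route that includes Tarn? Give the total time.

15 min

Shortest Irby→Tarn: Irby → Garth → Tarn = 8
Shortest Tarn→Neston: Tarn → Hale → Neston = 7
Total via Tarn: 8 + 7 = 15 min.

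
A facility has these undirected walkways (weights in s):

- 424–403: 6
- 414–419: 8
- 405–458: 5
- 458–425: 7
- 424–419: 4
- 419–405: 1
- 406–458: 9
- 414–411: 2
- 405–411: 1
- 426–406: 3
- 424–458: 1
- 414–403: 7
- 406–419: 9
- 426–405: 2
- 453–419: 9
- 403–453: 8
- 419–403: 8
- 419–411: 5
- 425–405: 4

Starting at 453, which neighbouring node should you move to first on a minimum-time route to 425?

419

Enumerating some paths:
453–419–405–425: 9+1+4 = 14
453–419–411–405–425: 9+5+1+4 = 19
Cheapest is 453–419–405–425 at 14 s.
So from 453 the first move is to 419.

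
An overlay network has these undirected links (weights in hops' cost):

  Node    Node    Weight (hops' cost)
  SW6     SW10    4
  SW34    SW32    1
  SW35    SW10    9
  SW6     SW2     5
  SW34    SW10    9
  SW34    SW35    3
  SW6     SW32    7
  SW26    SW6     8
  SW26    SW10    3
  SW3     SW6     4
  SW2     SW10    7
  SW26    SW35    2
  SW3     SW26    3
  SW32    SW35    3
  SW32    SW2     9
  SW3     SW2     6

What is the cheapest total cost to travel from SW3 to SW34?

8 hops' cost

Running Dijkstra from SW3:
SW3: 0
SW26: 3  (via SW3)
SW6: 4  (via SW3)
SW35: 5  (via SW26)
SW2: 6  (via SW3)
SW10: 6  (via SW26)
SW32: 8  (via SW35)
SW34: 8  (via SW35)
Shortest route: SW3–SW26–SW35–SW34 = 8 hops' cost.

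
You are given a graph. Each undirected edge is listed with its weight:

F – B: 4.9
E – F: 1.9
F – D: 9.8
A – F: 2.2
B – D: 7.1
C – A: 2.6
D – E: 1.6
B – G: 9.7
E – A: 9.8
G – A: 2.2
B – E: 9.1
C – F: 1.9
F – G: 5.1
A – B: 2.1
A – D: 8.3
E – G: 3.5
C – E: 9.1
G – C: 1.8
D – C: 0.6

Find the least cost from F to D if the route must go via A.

5.4

Best F to A: F–A costing 2.2
Shortest A→D: A–C–D = 3.2
Total via A: 2.2 + 3.2 = 5.4.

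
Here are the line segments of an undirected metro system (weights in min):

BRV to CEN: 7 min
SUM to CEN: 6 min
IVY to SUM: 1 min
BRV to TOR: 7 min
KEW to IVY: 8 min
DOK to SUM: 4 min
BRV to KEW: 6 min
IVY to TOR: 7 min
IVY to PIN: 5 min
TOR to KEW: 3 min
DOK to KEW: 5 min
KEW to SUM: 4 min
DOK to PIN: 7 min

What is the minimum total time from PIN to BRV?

16 min

Enumerating some paths:
PIN - IVY - SUM - KEW - BRV: 5+1+4+6 = 16
PIN - IVY - SUM - CEN - BRV: 5+1+6+7 = 19
PIN - IVY - TOR - BRV: 5+7+7 = 19
PIN - DOK - KEW - BRV: 7+5+6 = 18
Cheapest is PIN - IVY - SUM - KEW - BRV at 16 min.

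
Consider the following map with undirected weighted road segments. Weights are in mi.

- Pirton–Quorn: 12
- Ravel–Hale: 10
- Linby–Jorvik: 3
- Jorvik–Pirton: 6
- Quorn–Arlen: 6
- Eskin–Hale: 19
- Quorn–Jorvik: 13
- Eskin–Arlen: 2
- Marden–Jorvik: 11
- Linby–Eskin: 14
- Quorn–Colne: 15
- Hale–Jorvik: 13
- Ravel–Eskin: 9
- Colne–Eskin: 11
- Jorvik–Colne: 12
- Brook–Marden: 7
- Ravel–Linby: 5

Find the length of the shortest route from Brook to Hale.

31 mi

Candidate routes:
Brook - Marden - Jorvik - Linby - Ravel - Eskin - Hale: 7+11+3+5+9+19 = 54
Brook - Marden - Jorvik - Hale: 7+11+13 = 31
Brook - Marden - Jorvik - Linby - Ravel - Hale: 7+11+3+5+10 = 36
Cheapest is Brook - Marden - Jorvik - Hale at 31 mi.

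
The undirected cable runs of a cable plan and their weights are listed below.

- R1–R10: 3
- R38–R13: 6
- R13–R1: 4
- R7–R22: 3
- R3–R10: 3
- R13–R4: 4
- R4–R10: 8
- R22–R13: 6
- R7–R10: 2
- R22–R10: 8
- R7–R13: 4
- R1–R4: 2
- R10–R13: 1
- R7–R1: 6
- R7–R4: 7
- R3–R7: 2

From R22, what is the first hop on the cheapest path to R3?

Enumerating some paths:
R22–R7–R3: 3+2 = 5
R22–R13–R10–R3: 6+1+3 = 10
R22–R7–R10–R3: 3+2+3 = 8
The minimum is 5 via R22–R7–R3.
So from R22 the first move is to R7.

R7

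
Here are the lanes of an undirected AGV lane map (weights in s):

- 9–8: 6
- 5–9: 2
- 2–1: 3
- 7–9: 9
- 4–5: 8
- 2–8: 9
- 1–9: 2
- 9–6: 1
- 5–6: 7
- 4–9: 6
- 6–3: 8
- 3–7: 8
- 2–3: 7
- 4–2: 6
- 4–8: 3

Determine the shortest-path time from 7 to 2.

14 s

Settle nodes by increasing distance from 7:
7: 0
3: 8  (via 7)
9: 9  (via 7)
6: 10  (via 9)
1: 11  (via 9)
5: 11  (via 9)
2: 14  (via 1)
Shortest route: 7–9–1–2 = 14 s.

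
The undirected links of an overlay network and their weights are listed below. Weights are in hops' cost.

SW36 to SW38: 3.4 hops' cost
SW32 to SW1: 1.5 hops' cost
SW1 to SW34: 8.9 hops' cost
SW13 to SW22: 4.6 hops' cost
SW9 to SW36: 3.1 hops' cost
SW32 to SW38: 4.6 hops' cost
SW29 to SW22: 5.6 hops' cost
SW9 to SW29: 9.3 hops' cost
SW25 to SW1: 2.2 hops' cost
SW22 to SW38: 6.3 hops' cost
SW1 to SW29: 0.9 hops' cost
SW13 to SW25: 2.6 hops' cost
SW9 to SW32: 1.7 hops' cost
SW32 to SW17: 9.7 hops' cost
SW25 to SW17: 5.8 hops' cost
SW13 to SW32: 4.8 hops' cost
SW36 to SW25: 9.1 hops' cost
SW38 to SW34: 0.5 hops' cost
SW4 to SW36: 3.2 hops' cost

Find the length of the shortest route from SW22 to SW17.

13 hops' cost

Running Dijkstra from SW22:
SW22: 0
SW13: 4.6  (via SW22)
SW29: 5.6  (via SW22)
SW38: 6.3  (via SW22)
SW1: 6.5  (via SW29)
SW34: 6.8  (via SW38)
SW25: 7.2  (via SW13)
SW32: 8  (via SW1)
SW36: 9.7  (via SW38)
SW9: 9.7  (via SW32)
SW4: 12.9  (via SW36)
SW17: 13  (via SW25)
Shortest route: SW22 → SW13 → SW25 → SW17 = 13 hops' cost.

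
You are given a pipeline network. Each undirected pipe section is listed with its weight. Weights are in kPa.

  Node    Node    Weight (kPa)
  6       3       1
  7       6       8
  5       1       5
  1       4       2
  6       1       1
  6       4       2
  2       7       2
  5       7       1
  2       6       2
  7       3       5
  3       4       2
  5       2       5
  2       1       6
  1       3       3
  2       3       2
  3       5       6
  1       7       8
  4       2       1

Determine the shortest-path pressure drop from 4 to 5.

Running Dijkstra from 4:
4: 0
2: 1  (via 4)
1: 2  (via 4)
3: 2  (via 4)
6: 2  (via 4)
7: 3  (via 2)
5: 4  (via 7)
Shortest route: 4–2–7–5 = 4 kPa.

4 kPa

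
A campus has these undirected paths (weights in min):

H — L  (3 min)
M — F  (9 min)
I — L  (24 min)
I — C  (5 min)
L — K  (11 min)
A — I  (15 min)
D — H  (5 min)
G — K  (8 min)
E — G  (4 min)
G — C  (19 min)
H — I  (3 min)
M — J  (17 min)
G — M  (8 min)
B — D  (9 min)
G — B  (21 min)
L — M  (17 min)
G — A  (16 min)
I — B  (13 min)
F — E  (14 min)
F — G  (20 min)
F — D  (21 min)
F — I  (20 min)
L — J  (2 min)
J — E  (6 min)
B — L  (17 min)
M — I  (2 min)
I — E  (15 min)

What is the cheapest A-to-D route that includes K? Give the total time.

43 min

Shortest A→K: A → G → K = 24
Best K to D: K → L → H → D costing 19
Total via K: 24 + 19 = 43 min.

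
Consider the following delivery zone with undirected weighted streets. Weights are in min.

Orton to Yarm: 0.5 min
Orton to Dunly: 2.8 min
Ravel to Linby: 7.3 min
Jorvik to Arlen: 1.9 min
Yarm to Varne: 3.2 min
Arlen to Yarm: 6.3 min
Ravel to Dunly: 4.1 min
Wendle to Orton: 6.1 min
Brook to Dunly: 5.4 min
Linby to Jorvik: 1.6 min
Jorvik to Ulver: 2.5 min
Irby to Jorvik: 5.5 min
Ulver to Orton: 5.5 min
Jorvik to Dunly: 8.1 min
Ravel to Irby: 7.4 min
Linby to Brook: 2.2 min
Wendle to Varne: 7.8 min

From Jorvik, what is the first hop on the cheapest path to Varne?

Enumerating some paths:
Jorvik - Arlen - Yarm - Varne: 1.9+6.3+3.2 = 11.4
Jorvik - Dunly - Orton - Yarm - Varne: 8.1+2.8+0.5+3.2 = 14.6
Jorvik - Ulver - Orton - Yarm - Varne: 2.5+5.5+0.5+3.2 = 11.7
Jorvik - Linby - Brook - Dunly - Orton - Yarm - Varne: 1.6+2.2+5.4+2.8+0.5+3.2 = 15.7
The minimum is 11.4 min via Jorvik - Arlen - Yarm - Varne.
So from Jorvik the first move is to Arlen.

Arlen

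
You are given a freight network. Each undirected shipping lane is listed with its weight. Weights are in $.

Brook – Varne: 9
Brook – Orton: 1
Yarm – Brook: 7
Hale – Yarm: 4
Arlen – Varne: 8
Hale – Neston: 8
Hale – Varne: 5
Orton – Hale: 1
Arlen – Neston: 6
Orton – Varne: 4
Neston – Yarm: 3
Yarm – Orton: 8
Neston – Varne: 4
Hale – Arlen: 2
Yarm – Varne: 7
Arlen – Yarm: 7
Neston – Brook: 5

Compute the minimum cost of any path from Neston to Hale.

Settle nodes by increasing distance from Neston:
Neston: 0
Yarm: 3  (via Neston)
Varne: 4  (via Neston)
Brook: 5  (via Neston)
Orton: 6  (via Brook)
Arlen: 6  (via Neston)
Hale: 7  (via Yarm)
Shortest route: Neston → Yarm → Hale = $7.

$7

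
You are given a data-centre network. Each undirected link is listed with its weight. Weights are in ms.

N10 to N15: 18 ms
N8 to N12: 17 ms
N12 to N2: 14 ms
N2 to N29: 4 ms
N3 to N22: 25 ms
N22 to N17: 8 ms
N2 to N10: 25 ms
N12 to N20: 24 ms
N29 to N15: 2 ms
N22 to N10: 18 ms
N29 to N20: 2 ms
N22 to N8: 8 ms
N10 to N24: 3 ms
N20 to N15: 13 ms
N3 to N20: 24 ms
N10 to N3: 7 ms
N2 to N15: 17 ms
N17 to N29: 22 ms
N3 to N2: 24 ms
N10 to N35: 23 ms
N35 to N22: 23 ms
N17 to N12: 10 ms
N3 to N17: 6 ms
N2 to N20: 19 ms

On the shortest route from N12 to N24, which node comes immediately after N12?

Compare a few routes:
N12 → N17 → N22 → N10 → N24: 10+8+18+3 = 39
N12 → N2 → N29 → N15 → N10 → N24: 14+4+2+18+3 = 41
N12 → N17 → N3 → N10 → N24: 10+6+7+3 = 26
The minimum is 26 ms via N12 → N17 → N3 → N10 → N24.
So from N12 the first move is to N17.

N17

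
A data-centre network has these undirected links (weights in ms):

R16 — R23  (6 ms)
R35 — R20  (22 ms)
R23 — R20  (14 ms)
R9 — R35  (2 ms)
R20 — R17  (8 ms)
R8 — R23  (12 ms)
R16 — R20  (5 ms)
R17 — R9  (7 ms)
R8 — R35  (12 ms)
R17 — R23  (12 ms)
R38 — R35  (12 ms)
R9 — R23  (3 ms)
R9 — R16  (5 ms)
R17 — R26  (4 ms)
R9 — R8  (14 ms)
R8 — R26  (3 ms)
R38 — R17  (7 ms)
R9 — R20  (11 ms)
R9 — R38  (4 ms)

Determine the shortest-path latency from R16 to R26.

16 ms

Candidate routes:
R16 → R20 → R17 → R26: 5+8+4 = 17
R16 → R9 → R17 → R26: 5+7+4 = 16
R16 → R23 → R9 → R17 → R26: 6+3+7+4 = 20
The minimum is 16 ms via R16 → R9 → R17 → R26.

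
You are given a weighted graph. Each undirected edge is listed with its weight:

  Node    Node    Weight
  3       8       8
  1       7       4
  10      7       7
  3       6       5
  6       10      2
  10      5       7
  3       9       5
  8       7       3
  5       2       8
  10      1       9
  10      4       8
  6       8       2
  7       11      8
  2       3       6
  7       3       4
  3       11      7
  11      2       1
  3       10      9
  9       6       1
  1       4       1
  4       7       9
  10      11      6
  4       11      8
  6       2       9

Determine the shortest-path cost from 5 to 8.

Compare a few routes:
5–2–11–10–6–8: 8+1+6+2+2 = 19
5–10–7–8: 7+7+3 = 17
5–10–6–8: 7+2+2 = 11
Cheapest is 5–10–6–8 at 11.

11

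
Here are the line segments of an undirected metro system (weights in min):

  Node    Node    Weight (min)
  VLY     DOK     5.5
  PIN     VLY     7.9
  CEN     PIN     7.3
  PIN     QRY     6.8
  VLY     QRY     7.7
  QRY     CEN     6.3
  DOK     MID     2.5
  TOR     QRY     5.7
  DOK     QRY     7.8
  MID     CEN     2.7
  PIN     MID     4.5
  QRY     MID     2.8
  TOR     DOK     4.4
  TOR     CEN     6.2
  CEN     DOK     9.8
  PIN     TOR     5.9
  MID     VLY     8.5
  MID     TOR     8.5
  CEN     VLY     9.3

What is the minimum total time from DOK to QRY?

Running Dijkstra from DOK:
DOK: 0
MID: 2.5  (via DOK)
TOR: 4.4  (via DOK)
CEN: 5.2  (via MID)
QRY: 5.3  (via MID)
Shortest route: DOK–MID–QRY = 5.3 min.

5.3 min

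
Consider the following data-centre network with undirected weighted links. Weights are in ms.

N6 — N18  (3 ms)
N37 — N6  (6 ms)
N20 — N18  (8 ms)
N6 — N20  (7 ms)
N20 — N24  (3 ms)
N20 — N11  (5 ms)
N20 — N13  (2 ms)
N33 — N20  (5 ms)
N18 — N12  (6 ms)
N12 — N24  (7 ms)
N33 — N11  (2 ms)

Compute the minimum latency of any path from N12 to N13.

12 ms

Enumerating some paths:
N12 - N18 - N6 - N20 - N13: 6+3+7+2 = 18
N12 - N18 - N20 - N13: 6+8+2 = 16
N12 - N24 - N20 - N13: 7+3+2 = 12
The minimum is 12 ms via N12 - N24 - N20 - N13.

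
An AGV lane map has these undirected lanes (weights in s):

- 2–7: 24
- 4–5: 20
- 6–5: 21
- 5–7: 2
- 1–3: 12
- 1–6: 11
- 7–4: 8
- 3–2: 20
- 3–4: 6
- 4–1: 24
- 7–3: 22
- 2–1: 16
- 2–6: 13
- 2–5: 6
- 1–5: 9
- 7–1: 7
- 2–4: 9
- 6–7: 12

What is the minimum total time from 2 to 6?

Candidate routes:
2 → 5 → 7 → 6: 6+2+12 = 20
2 → 6: 13 = 13
Cheapest is 2 → 6 at 13 s.

13 s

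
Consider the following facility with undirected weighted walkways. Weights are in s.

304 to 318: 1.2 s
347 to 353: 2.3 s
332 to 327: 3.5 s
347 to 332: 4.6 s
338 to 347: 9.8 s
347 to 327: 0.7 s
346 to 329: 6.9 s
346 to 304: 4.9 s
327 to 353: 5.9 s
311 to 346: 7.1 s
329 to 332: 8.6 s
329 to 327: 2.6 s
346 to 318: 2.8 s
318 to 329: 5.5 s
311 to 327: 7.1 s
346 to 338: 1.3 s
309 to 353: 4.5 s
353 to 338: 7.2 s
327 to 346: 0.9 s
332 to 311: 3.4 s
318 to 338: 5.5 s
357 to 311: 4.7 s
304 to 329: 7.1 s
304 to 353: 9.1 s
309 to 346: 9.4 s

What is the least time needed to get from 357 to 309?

19.1 s

Running Dijkstra from 357:
357: 0
311: 4.7  (via 357)
332: 8.1  (via 311)
327: 11.6  (via 332)
346: 11.8  (via 311)
347: 12.3  (via 327)
338: 13.1  (via 346)
329: 14.2  (via 327)
318: 14.6  (via 346)
353: 14.6  (via 347)
304: 15.8  (via 318)
309: 19.1  (via 353)
Shortest route: 357 → 311 → 332 → 327 → 347 → 353 → 309 = 19.1 s.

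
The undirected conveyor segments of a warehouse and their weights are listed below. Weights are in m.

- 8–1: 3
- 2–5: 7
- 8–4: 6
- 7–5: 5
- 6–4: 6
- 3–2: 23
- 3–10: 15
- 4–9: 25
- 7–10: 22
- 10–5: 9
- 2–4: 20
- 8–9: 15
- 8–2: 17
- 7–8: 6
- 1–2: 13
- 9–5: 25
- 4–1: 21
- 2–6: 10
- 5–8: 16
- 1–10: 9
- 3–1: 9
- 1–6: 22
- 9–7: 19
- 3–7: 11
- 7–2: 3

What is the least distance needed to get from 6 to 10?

24 m

Candidate routes:
6–1–10: 22+9 = 31
6–2–5–10: 10+7+9 = 26
6–2–7–5–10: 10+3+5+9 = 27
6–4–8–1–10: 6+6+3+9 = 24
The minimum is 24 m via 6–4–8–1–10.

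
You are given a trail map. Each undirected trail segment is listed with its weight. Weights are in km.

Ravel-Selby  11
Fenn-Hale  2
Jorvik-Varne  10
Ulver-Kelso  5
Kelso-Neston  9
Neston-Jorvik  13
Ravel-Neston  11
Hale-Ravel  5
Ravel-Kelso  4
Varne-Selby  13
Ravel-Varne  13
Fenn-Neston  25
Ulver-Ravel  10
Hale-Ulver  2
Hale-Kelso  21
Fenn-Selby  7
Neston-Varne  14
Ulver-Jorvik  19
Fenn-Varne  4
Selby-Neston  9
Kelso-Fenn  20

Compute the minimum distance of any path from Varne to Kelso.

13 km

Compare a few routes:
Varne–Fenn–Hale–Ulver–Kelso: 4+2+2+5 = 13
Varne–Fenn–Hale–Ravel–Kelso: 4+2+5+4 = 15
Cheapest is Varne–Fenn–Hale–Ulver–Kelso at 13 km.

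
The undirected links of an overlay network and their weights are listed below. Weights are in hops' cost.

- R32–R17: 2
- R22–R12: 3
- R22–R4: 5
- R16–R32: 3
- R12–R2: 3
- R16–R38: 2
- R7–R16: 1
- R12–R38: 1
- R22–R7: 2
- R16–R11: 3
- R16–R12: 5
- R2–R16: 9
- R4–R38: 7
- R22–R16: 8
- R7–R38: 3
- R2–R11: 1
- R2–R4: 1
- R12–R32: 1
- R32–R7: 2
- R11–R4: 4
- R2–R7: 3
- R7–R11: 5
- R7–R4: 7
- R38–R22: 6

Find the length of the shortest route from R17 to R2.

6 hops' cost

Candidate routes:
R17–R32–R12–R2: 2+1+3 = 6
R17–R32–R7–R2: 2+2+3 = 7
R17–R32–R16–R7–R2: 2+3+1+3 = 9
R17–R32–R7–R16–R11–R2: 2+2+1+3+1 = 9
Cheapest is R17–R32–R12–R2 at 6 hops' cost.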